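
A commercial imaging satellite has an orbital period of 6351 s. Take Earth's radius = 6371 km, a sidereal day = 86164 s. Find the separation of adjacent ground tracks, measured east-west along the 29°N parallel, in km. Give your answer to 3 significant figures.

2580 km

Node shift per orbit = (6351.0/86164) × 360° = 26.53°.
Equatorial spacing = 26.53 × 111.2 km/° = 2951 km.
At 29° latitude, spacing = 2951 × cos(29°) = 2581 km.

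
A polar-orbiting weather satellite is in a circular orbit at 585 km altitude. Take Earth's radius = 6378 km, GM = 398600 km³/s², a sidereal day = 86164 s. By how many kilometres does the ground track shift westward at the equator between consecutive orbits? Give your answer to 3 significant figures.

2690 km

Semi-major axis a = 6378 + 585 = 6963 km. Period T = 2π√(a³/μ) = 2π√(6963³/398600) = 5782.4 s = 96.37 min.
During one orbit Earth rotates (5782.4 / 86164) × 360° = 24.16°.
At the equator that is 24.16° × (2π·6378/360) km/° = 24.16 × 111.3 = 2689 km.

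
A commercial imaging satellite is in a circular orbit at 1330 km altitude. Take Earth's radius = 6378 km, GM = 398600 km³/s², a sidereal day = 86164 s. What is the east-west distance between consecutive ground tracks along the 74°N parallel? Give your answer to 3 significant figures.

863 km

Semi-major axis a = 6378 + 1330 = 7708 km. Period T = 2π√(a³/μ) = 2π√(7708³/398600) = 6734.8 s = 112.25 min.
Node shift per orbit = (6734.8/86164) × 360° = 28.14°.
Equatorial spacing = 28.14 × 111.3 km/° = 3132 km.
At 74° latitude, spacing = 3132 × cos(74°) = 863 km.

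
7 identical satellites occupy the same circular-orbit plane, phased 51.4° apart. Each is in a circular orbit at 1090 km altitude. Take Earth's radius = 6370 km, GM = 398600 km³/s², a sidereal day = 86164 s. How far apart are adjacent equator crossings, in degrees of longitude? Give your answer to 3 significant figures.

Semi-major axis a = 6370 + 1090 = 7460 km. Period T = 2π√(a³/μ) = 2π√(7460³/398600) = 6412.4 s = 106.87 min.
Single-satellite node shift = (6412.4/86164) × 360° = 26.79°.
With 7 satellites evenly phased, successive equator crossings are 26.79/7 = 3.827° apart.

3.83°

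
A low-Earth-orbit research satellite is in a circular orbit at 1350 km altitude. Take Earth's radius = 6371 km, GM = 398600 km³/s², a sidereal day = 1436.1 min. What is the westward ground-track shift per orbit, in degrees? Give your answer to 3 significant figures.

Semi-major axis a = 6371 + 1350 = 7721 km. Period T = 2π√(a³/μ) = 2π√(7721³/398600) = 6751.8 s = 112.53 min.
During one orbit Earth rotates (6751.8 / 86166) × 360° = 28.21°.

28.2°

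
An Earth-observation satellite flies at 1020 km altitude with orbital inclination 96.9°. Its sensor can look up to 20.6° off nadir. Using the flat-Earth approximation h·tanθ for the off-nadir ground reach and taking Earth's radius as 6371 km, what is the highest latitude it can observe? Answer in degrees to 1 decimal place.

Retrograde orbit: the ground track reaches ±(180° − i) = ±(180 − 96.9) = ±83.1°.
Sensor half-swath on the ground ≈ 1020·tan(20.6°) = 383 km = 3.45° of latitude.
Maximum observable latitude ≈ 83.1 + 3.45 = 86.5°.

86.5°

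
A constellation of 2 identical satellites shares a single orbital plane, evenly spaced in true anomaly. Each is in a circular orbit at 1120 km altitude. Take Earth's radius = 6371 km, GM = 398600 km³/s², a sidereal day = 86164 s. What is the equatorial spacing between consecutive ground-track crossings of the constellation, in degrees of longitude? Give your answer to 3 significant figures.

13.5°

Semi-major axis a = 6371 + 1120 = 7491 km. Period T = 2π√(a³/μ) = 2π√(7491³/398600) = 6452.4 s = 107.54 min.
Single-satellite node shift = (6452.4/86164) × 360° = 26.96°.
With 2 satellites evenly phased, successive equator crossings are 26.96/2 = 13.479° apart.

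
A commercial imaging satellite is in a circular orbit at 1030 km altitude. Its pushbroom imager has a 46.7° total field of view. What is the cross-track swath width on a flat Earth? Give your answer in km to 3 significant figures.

Half-angle = 46.7°/2 = 23.35°.
Swath width ≈ 2h·tan(θ/2) = 2 × 1030 × tan(23.35°) = 889.3 km.

889 km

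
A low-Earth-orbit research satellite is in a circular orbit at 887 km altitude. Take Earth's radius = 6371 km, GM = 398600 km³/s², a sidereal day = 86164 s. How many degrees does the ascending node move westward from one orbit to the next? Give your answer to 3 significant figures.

25.7°

Semi-major axis a = 6371 + 887 = 7258 km. Period T = 2π√(a³/μ) = 2π√(7258³/398600) = 6153.7 s = 102.56 min.
During one orbit Earth rotates (6153.7 / 86164) × 360° = 25.71°.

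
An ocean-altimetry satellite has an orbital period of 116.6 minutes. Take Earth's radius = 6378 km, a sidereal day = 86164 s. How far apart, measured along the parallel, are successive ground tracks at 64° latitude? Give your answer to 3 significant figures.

T = 116.6 min = 6996.0 s.
Node shift per orbit = (6996.0/86164) × 360° = 29.23°.
Equatorial spacing = 29.23 × 111.3 km/° = 3254 km.
At 64° latitude, spacing = 3254 × cos(64°) = 1426 km.

1430 km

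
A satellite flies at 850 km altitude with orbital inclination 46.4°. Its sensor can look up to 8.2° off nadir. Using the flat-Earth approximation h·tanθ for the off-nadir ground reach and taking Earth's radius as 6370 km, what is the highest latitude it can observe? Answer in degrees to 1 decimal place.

For a prograde orbit the ground track reaches latitude ±i = ±46.4°.
Sensor half-swath on the ground ≈ 850·tan(8.2°) = 122 km = 1.10° of latitude.
Maximum observable latitude ≈ 46.4 + 1.10 = 47.5°.

47.5°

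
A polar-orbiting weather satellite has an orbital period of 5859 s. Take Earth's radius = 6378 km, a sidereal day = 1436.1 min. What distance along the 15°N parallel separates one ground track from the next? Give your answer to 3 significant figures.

Node shift per orbit = (5859.0/86166) × 360° = 24.48°.
Equatorial spacing = 24.48 × 111.3 km/° = 2725 km.
At 15° latitude, spacing = 2725 × cos(15°) = 2632 km.

2630 km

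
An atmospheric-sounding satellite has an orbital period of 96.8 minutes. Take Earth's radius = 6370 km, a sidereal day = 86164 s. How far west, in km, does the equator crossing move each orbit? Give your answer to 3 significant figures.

T = 96.8 min = 5808.0 s.
During one orbit Earth rotates (5808.0 / 86164) × 360° = 24.27°.
At the equator that is 24.27° × (2π·6370/360) km/° = 24.27 × 111.2 = 2698 km.

2700 km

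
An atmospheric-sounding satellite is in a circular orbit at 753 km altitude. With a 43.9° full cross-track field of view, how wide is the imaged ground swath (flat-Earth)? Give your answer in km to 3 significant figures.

Half-angle = 43.9°/2 = 21.95°.
Swath width ≈ 2h·tan(θ/2) = 2 × 753 × tan(21.95°) = 606.9 km.

607 km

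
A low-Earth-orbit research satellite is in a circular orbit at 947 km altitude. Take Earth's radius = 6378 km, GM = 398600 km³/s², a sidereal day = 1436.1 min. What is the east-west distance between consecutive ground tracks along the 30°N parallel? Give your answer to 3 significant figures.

2510 km

Semi-major axis a = 6378 + 947 = 7325 km. Period T = 2π√(a³/μ) = 2π√(7325³/398600) = 6239.1 s = 103.99 min.
Node shift per orbit = (6239.1/86166) × 360° = 26.07°.
Equatorial spacing = 26.07 × 111.3 km/° = 2902 km.
At 30° latitude, spacing = 2902 × cos(30°) = 2513 km.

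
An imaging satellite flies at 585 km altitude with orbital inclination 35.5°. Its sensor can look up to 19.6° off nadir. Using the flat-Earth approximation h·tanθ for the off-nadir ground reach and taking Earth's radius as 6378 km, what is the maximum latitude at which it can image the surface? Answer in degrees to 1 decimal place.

37.4°

For a prograde orbit the ground track reaches latitude ±i = ±35.5°.
Sensor half-swath on the ground ≈ 585·tan(19.6°) = 208 km = 1.87° of latitude.
Maximum observable latitude ≈ 35.5 + 1.87 = 37.4°.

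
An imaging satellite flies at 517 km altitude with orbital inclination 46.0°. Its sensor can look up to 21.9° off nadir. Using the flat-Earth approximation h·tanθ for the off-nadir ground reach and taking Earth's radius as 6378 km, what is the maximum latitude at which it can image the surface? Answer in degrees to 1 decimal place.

47.9°

For a prograde orbit the ground track reaches latitude ±i = ±46.0°.
Sensor half-swath on the ground ≈ 517·tan(21.9°) = 208 km = 1.87° of latitude.
Maximum observable latitude ≈ 46.0 + 1.87 = 47.9°.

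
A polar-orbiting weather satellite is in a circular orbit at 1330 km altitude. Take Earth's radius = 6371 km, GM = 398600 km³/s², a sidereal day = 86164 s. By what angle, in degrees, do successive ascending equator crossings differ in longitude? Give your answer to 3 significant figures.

Semi-major axis a = 6371 + 1330 = 7701 km. Period T = 2π√(a³/μ) = 2π√(7701³/398600) = 6725.6 s = 112.09 min.
During one orbit Earth rotates (6725.6 / 86164) × 360° = 28.10°.

28.1°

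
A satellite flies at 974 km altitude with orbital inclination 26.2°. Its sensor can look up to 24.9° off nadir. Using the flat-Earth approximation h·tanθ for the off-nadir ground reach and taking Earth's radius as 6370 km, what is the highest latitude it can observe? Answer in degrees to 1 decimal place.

For a prograde orbit the ground track reaches latitude ±i = ±26.2°.
Sensor half-swath on the ground ≈ 974·tan(24.9°) = 452 km = 4.07° of latitude.
Maximum observable latitude ≈ 26.2 + 4.07 = 30.3°.

30.3°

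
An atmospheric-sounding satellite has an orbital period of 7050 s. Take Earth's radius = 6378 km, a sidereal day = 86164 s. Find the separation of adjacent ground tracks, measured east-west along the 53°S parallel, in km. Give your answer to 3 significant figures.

1970 km

Node shift per orbit = (7050.0/86164) × 360° = 29.46°.
Equatorial spacing = 29.46 × 111.3 km/° = 3279 km.
At 53° latitude, spacing = 3279 × cos(53°) = 1973 km.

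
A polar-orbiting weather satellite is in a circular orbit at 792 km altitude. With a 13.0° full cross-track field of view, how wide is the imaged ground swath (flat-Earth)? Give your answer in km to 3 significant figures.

180 km

Half-angle = 13.0°/2 = 6.5°.
Swath width ≈ 2h·tan(θ/2) = 2 × 792 × tan(6.5°) = 180.5 km.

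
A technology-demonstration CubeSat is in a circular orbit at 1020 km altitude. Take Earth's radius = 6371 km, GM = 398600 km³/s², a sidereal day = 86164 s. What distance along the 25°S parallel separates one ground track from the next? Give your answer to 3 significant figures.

2660 km

Semi-major axis a = 6371 + 1020 = 7391 km. Period T = 2π√(a³/μ) = 2π√(7391³/398600) = 6323.6 s = 105.39 min.
Node shift per orbit = (6323.6/86164) × 360° = 26.42°.
Equatorial spacing = 26.42 × 111.2 km/° = 2938 km.
At 25° latitude, spacing = 2938 × cos(25°) = 2663 km.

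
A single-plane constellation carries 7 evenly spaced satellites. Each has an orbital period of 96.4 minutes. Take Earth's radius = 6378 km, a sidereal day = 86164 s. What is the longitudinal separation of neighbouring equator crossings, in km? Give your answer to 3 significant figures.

T = 96.4 min = 5784.0 s.
Single-satellite node shift = (5784.0/86164) × 360° = 24.17°.
With 7 satellites evenly phased, successive equator crossings are 24.17/7 = 3.452° apart.
That is 3.452 × 111.3 = 384 km at the equator.

384 km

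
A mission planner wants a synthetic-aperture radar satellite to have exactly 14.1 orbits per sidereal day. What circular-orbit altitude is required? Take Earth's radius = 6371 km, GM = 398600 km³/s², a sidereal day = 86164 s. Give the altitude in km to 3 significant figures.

Required period T = 86164 / 14.1 = 6110.9 s.
From T = 2π√(a³/μ): a = (μ T²/4π²)^(1/3) = (398600 × 6110.9² / 4π²)^(1/3) = 7224 km.
Altitude h = a − R = 7224 − 6371 = 853 km.

853 km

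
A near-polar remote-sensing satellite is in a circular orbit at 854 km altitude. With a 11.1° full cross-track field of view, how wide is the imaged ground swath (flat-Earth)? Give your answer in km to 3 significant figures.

Half-angle = 11.1°/2 = 5.55°.
Swath width ≈ 2h·tan(θ/2) = 2 × 854 × tan(5.55°) = 166.0 km.

166 km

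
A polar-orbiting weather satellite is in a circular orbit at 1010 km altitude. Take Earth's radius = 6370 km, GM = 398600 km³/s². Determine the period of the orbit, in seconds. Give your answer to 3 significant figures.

Semi-major axis a = 6370 + 1010 = 7380 km. Period T = 2π√(a³/μ) = 2π√(7380³/398600) = 6309.5 s = 105.16 min.

6310 seconds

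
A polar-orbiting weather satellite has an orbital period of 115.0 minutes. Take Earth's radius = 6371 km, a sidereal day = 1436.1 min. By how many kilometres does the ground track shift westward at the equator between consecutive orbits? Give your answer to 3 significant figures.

3210 km

T = 115.0 min = 6900.0 s.
During one orbit Earth rotates (6900.0 / 86166) × 360° = 28.83°.
At the equator that is 28.83° × (2π·6371/360) km/° = 28.83 × 111.2 = 3206 km.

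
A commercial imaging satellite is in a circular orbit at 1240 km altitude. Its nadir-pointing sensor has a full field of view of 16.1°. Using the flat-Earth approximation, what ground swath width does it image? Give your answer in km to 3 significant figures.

Half-angle = 16.1°/2 = 8.05°.
Swath width ≈ 2h·tan(θ/2) = 2 × 1240 × tan(8.05°) = 350.7 km.

351 km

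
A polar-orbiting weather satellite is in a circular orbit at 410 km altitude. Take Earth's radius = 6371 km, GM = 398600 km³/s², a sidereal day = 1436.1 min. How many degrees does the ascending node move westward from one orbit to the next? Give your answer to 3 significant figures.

23.2°

Semi-major axis a = 6371 + 410 = 6781 km. Period T = 2π√(a³/μ) = 2π√(6781³/398600) = 5557.1 s = 92.62 min.
During one orbit Earth rotates (5557.1 / 86166) × 360° = 23.22°.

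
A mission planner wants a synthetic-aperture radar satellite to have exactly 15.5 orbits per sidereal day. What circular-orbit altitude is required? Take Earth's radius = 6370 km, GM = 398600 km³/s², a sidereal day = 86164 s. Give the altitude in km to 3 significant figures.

412 km

Required period T = 86164 / 15.5 = 5559.0 s.
From T = 2π√(a³/μ): a = (μ T²/4π²)^(1/3) = (398600 × 5559.0² / 4π²)^(1/3) = 6782 km.
Altitude h = a − R = 6782 − 6370 = 412 km.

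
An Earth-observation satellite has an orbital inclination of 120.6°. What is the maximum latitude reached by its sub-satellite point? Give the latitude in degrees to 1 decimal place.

59.4°

Retrograde orbit: the ground track reaches ±(180° − i) = ±(180 − 120.6) = ±59.4°.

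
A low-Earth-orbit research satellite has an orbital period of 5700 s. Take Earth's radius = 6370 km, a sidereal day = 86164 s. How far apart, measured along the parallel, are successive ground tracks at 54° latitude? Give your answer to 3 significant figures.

Node shift per orbit = (5700.0/86164) × 360° = 23.82°.
Equatorial spacing = 23.82 × 111.2 km/° = 2648 km.
At 54° latitude, spacing = 2648 × cos(54°) = 1556 km.

1560 km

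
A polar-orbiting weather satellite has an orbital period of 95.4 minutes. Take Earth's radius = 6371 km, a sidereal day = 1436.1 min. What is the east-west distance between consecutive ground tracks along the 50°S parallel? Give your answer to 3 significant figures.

1710 km

T = 95.4 min = 5724.0 s.
Node shift per orbit = (5724.0/86166) × 360° = 23.91°.
Equatorial spacing = 23.91 × 111.2 km/° = 2659 km.
At 50° latitude, spacing = 2659 × cos(50°) = 1709 km.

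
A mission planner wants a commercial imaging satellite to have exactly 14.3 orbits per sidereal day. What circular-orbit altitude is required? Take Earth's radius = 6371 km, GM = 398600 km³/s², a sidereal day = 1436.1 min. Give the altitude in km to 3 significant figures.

Required period T = 86166 / 14.3 = 6025.6 s.
From T = 2π√(a³/μ): a = (μ T²/4π²)^(1/3) = (398600 × 6025.6² / 4π²)^(1/3) = 7157 km.
Altitude h = a − R = 7157 − 6371 = 786 km.

786 km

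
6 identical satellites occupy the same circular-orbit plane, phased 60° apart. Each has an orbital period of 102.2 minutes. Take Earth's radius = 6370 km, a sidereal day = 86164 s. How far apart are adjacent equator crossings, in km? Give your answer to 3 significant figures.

T = 102.2 min = 6132.0 s.
Single-satellite node shift = (6132.0/86164) × 360° = 25.62°.
With 6 satellites evenly phased, successive equator crossings are 25.62/6 = 4.270° apart.
That is 4.270 × 111.2 = 475 km at the equator.

475 km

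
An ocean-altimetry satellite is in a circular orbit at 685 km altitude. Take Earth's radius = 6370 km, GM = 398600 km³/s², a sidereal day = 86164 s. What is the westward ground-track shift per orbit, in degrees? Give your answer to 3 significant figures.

Semi-major axis a = 6370 + 685 = 7055 km. Period T = 2π√(a³/μ) = 2π√(7055³/398600) = 5897.3 s = 98.29 min.
During one orbit Earth rotates (5897.3 / 86164) × 360° = 24.64°.

24.6°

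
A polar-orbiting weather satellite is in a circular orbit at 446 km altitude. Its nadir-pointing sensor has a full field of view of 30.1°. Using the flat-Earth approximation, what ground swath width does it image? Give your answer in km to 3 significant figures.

Half-angle = 30.1°/2 = 15.05°.
Swath width ≈ 2h·tan(θ/2) = 2 × 446 × tan(15.05°) = 239.8 km.

240 km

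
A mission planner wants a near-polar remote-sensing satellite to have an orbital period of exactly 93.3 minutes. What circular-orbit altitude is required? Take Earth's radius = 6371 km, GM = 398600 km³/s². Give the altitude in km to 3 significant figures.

T = 93.3 min = 5598.0 s.
From T = 2π√(a³/μ): a = (μ T²/4π²)^(1/3) = (398600 × 5598.0² / 4π²)^(1/3) = 6814 km.
Altitude h = a − R = 6814 − 6371 = 443 km.

443 km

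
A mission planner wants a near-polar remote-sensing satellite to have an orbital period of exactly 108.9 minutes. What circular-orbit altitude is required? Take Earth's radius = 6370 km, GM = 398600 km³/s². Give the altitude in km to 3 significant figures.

T = 108.9 min = 6534.0 s.
From T = 2π√(a³/μ): a = (μ T²/4π²)^(1/3) = (398600 × 6534.0² / 4π²)^(1/3) = 7554 km.
Altitude h = a − R = 7554 − 6370 = 1184 km.

1180 km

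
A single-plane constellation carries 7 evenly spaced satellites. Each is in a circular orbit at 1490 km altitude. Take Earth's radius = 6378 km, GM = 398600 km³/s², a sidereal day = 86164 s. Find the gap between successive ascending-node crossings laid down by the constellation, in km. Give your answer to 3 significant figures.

Semi-major axis a = 6378 + 1490 = 7868 km. Period T = 2π√(a³/μ) = 2π√(7868³/398600) = 6945.6 s = 115.76 min.
Single-satellite node shift = (6945.6/86164) × 360° = 29.02°.
With 7 satellites evenly phased, successive equator crossings are 29.02/7 = 4.146° apart.
That is 4.146 × 111.3 = 461 km at the equator.

461 km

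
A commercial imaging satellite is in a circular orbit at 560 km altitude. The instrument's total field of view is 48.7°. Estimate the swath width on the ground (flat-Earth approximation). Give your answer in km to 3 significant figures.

Half-angle = 48.7°/2 = 24.35°.
Swath width ≈ 2h·tan(θ/2) = 2 × 560 × tan(24.35°) = 506.9 km.

507 km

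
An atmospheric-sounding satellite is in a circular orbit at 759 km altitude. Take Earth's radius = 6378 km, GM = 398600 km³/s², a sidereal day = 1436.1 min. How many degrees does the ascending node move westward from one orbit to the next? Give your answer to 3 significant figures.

25.1°

Semi-major axis a = 6378 + 759 = 7137 km. Period T = 2π√(a³/μ) = 2π√(7137³/398600) = 6000.5 s = 100.01 min.
During one orbit Earth rotates (6000.5 / 86166) × 360° = 25.07°.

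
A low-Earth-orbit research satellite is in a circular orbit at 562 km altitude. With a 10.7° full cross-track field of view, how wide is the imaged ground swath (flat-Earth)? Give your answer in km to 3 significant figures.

Half-angle = 10.7°/2 = 5.35°.
Swath width ≈ 2h·tan(θ/2) = 2 × 562 × tan(5.35°) = 105.3 km.

105 km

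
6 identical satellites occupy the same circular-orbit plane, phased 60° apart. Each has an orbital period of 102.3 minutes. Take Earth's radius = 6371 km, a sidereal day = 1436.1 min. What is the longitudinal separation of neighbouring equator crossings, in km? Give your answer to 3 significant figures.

475 km

T = 102.3 min = 6138.0 s.
Single-satellite node shift = (6138.0/86166) × 360° = 25.64°.
With 6 satellites evenly phased, successive equator crossings are 25.64/6 = 4.274° apart.
That is 4.274 × 111.2 = 475 km at the equator.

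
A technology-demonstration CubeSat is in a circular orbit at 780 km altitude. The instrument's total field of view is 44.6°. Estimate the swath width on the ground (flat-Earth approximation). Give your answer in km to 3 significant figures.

Half-angle = 44.6°/2 = 22.3°.
Swath width ≈ 2h·tan(θ/2) = 2 × 780 × tan(22.3°) = 639.8 km.

640 km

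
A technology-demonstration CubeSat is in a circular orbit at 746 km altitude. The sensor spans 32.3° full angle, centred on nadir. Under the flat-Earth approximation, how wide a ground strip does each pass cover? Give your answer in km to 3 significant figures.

432 km

Half-angle = 32.3°/2 = 16.15°.
Swath width ≈ 2h·tan(θ/2) = 2 × 746 × tan(16.15°) = 432.1 km.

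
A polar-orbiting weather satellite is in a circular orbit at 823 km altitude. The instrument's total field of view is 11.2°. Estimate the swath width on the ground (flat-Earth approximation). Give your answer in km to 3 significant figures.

161 km

Half-angle = 11.2°/2 = 5.6°.
Swath width ≈ 2h·tan(θ/2) = 2 × 823 × tan(5.6°) = 161.4 km.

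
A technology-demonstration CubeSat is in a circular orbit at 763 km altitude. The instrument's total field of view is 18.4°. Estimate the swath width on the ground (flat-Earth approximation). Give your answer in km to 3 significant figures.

Half-angle = 18.4°/2 = 9.2°.
Swath width ≈ 2h·tan(θ/2) = 2 × 763 × tan(9.2°) = 247.2 km.

247 km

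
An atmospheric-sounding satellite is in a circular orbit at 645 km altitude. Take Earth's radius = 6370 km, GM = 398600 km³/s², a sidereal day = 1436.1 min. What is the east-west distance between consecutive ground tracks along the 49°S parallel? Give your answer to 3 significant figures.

1780 km

Semi-major axis a = 6370 + 645 = 7015 km. Period T = 2π√(a³/μ) = 2π√(7015³/398600) = 5847.3 s = 97.45 min.
Node shift per orbit = (5847.3/86166) × 360° = 24.43°.
Equatorial spacing = 24.43 × 111.2 km/° = 2716 km.
At 49° latitude, spacing = 2716 × cos(49°) = 1782 km.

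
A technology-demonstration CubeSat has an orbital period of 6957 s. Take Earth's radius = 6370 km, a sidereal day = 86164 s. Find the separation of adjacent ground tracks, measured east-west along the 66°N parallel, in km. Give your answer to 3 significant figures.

1310 km

Node shift per orbit = (6957.0/86164) × 360° = 29.07°.
Equatorial spacing = 29.07 × 111.2 km/° = 3232 km.
At 66° latitude, spacing = 3232 × cos(66°) = 1314 km.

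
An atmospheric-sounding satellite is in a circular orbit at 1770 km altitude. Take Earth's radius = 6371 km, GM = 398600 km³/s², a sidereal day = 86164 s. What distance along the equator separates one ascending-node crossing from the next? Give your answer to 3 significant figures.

3400 km

Semi-major axis a = 6371 + 1770 = 8141 km. Period T = 2π√(a³/μ) = 2π√(8141³/398600) = 7310.2 s = 121.84 min.
During one orbit Earth rotates (7310.2 / 86164) × 360° = 30.54°.
At the equator that is 30.54° × (2π·6371/360) km/° = 30.54 × 111.2 = 3396 km.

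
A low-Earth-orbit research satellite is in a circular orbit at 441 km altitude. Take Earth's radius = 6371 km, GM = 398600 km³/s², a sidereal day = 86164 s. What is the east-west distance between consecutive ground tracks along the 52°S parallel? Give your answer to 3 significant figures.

1600 km

Semi-major axis a = 6371 + 441 = 6812 km. Period T = 2π√(a³/μ) = 2π√(6812³/398600) = 5595.3 s = 93.25 min.
Node shift per orbit = (5595.3/86164) × 360° = 23.38°.
Equatorial spacing = 23.38 × 111.2 km/° = 2599 km.
At 52° latitude, spacing = 2599 × cos(52°) = 1600 km.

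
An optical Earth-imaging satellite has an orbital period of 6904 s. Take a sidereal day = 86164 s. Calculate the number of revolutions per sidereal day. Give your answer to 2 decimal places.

12.48

Orbits per sidereal day = 86164 / 6904.0 = 12.480.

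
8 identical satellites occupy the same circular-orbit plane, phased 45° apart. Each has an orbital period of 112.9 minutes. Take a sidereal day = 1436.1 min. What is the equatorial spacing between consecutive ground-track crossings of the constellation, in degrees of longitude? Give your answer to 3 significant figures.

T = 112.9 min = 6774.0 s.
Single-satellite node shift = (6774.0/86166) × 360° = 28.30°.
With 8 satellites evenly phased, successive equator crossings are 28.30/8 = 3.538° apart.

3.54°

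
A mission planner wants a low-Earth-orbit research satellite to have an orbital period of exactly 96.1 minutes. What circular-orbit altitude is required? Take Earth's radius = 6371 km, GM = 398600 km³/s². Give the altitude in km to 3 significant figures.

579 km

T = 96.1 min = 5766.0 s.
From T = 2π√(a³/μ): a = (μ T²/4π²)^(1/3) = (398600 × 5766.0² / 4π²)^(1/3) = 6950 km.
Altitude h = a − R = 6950 − 6371 = 579 km.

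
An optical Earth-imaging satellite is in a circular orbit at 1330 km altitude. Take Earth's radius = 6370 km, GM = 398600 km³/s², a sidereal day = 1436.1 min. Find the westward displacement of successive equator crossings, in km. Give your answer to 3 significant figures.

3120 km

Semi-major axis a = 6370 + 1330 = 7700 km. Period T = 2π√(a³/μ) = 2π√(7700³/398600) = 6724.3 s = 112.07 min.
During one orbit Earth rotates (6724.3 / 86166) × 360° = 28.09°.
At the equator that is 28.09° × (2π·6370/360) km/° = 28.09 × 111.2 = 3123 km.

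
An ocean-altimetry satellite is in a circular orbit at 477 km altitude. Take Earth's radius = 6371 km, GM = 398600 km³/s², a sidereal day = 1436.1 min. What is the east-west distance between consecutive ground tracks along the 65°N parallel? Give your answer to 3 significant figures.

1110 km

Semi-major axis a = 6371 + 477 = 6848 km. Period T = 2π√(a³/μ) = 2π√(6848³/398600) = 5639.7 s = 94.00 min.
Node shift per orbit = (5639.7/86166) × 360° = 23.56°.
Equatorial spacing = 23.56 × 111.2 km/° = 2620 km.
At 65° latitude, spacing = 2620 × cos(65°) = 1107 km.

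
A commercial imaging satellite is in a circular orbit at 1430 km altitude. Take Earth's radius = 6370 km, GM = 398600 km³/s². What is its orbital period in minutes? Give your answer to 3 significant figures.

Semi-major axis a = 6370 + 1430 = 7800 km. Period T = 2π√(a³/μ) = 2π√(7800³/398600) = 6855.7 s = 114.26 min.

114 min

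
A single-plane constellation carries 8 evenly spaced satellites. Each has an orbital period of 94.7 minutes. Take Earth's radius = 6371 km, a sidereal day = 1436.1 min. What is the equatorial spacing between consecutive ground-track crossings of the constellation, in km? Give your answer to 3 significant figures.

330 km

T = 94.7 min = 5682.0 s.
Single-satellite node shift = (5682.0/86166) × 360° = 23.74°.
With 8 satellites evenly phased, successive equator crossings are 23.74/8 = 2.967° apart.
That is 2.967 × 111.2 = 330 km at the equator.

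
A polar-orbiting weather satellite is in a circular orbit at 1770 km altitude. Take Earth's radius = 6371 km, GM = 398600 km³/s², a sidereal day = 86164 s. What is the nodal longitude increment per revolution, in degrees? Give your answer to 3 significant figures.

Semi-major axis a = 6371 + 1770 = 8141 km. Period T = 2π√(a³/μ) = 2π√(8141³/398600) = 7310.2 s = 121.84 min.
During one orbit Earth rotates (7310.2 / 86164) × 360° = 30.54°.

30.5°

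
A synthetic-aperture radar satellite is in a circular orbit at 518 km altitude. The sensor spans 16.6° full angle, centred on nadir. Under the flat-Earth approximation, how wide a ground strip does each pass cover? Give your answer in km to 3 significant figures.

Half-angle = 16.6°/2 = 8.3°.
Swath width ≈ 2h·tan(θ/2) = 2 × 518 × tan(8.3°) = 151.1 km.

151 km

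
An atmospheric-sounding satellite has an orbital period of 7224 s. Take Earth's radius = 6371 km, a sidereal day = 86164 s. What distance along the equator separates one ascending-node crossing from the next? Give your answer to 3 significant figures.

3360 km

During one orbit Earth rotates (7224.0 / 86164) × 360° = 30.18°.
At the equator that is 30.18° × (2π·6371/360) km/° = 30.18 × 111.2 = 3356 km.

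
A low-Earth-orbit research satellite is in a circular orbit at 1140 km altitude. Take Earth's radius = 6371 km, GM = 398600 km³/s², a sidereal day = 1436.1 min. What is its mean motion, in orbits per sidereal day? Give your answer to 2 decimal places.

13.30

Semi-major axis a = 6371 + 1140 = 7511 km. Period T = 2π√(a³/μ) = 2π√(7511³/398600) = 6478.3 s = 107.97 min.
Orbits per sidereal day = 86166 / 6478.3 = 13.301.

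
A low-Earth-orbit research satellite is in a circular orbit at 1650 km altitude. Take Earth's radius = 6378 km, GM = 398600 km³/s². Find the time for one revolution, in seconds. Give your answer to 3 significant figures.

7160 seconds

Semi-major axis a = 6378 + 1650 = 8028 km. Period T = 2π√(a³/μ) = 2π√(8028³/398600) = 7158.5 s = 119.31 min.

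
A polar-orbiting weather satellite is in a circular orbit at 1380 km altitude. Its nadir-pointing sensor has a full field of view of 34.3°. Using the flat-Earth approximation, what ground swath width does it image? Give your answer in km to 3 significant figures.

852 km

Half-angle = 34.3°/2 = 17.15°.
Swath width ≈ 2h·tan(θ/2) = 2 × 1380 × tan(17.15°) = 851.7 km.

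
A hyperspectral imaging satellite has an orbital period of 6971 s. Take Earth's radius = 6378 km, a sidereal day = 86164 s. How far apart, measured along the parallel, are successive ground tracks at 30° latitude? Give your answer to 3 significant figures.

Node shift per orbit = (6971.0/86164) × 360° = 29.13°.
Equatorial spacing = 29.13 × 111.3 km/° = 3242 km.
At 30° latitude, spacing = 3242 × cos(30°) = 2808 km.

2810 km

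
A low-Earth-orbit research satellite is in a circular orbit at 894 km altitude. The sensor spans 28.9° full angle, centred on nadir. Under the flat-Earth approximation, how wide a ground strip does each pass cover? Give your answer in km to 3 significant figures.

Half-angle = 28.9°/2 = 14.45°.
Swath width ≈ 2h·tan(θ/2) = 2 × 894 × tan(14.45°) = 460.7 km.

461 km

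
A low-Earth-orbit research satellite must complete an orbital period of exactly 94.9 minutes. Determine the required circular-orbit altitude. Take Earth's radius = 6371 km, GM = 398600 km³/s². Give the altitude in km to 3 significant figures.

521 km

T = 94.9 min = 5694.0 s.
From T = 2π√(a³/μ): a = (μ T²/4π²)^(1/3) = (398600 × 5694.0² / 4π²)^(1/3) = 6892 km.
Altitude h = a − R = 6892 − 6371 = 521 km.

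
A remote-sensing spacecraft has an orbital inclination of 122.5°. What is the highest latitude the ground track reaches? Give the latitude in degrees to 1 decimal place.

Retrograde orbit: the ground track reaches ±(180° − i) = ±(180 − 122.5) = ±57.5°.

57.5°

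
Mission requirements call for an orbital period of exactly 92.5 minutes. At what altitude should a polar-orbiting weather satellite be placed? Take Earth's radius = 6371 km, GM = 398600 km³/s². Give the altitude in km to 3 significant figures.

404 km

T = 92.5 min = 5550.0 s.
From T = 2π√(a³/μ): a = (μ T²/4π²)^(1/3) = (398600 × 5550.0² / 4π²)^(1/3) = 6775 km.
Altitude h = a − R = 6775 − 6371 = 404 km.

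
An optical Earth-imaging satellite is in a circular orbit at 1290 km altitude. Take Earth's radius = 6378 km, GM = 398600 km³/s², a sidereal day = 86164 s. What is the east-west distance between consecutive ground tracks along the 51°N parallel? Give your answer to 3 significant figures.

1960 km

Semi-major axis a = 6378 + 1290 = 7668 km. Period T = 2π√(a³/μ) = 2π√(7668³/398600) = 6682.4 s = 111.37 min.
Node shift per orbit = (6682.4/86164) × 360° = 27.92°.
Equatorial spacing = 27.92 × 111.3 km/° = 3108 km.
At 51° latitude, spacing = 3108 × cos(51°) = 1956 km.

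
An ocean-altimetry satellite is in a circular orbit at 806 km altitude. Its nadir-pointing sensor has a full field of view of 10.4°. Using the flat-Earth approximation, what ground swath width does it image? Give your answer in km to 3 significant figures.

147 km

Half-angle = 10.4°/2 = 5.2°.
Swath width ≈ 2h·tan(θ/2) = 2 × 806 × tan(5.2°) = 146.7 km.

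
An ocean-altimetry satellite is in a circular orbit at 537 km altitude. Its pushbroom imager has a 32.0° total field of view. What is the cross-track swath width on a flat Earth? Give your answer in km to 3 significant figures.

308 km

Half-angle = 32.0°/2 = 16°.
Swath width ≈ 2h·tan(θ/2) = 2 × 537 × tan(16°) = 308.0 km.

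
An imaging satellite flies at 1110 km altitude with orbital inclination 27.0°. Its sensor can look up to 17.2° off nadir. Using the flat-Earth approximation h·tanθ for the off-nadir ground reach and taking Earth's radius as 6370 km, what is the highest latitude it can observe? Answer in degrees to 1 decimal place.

30.1°

For a prograde orbit the ground track reaches latitude ±i = ±27.0°.
Sensor half-swath on the ground ≈ 1110·tan(17.2°) = 344 km = 3.09° of latitude.
Maximum observable latitude ≈ 27.0 + 3.09 = 30.1°.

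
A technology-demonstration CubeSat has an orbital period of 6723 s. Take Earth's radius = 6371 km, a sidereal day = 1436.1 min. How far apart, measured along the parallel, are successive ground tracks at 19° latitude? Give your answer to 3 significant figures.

2950 km

Node shift per orbit = (6723.0/86166) × 360° = 28.09°.
Equatorial spacing = 28.09 × 111.2 km/° = 3123 km.
At 19° latitude, spacing = 3123 × cos(19°) = 2953 km.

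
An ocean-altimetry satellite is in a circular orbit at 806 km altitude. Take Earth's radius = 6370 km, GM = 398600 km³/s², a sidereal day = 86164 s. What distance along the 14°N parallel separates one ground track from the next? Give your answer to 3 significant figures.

2730 km

Semi-major axis a = 6370 + 806 = 7176 km. Period T = 2π√(a³/μ) = 2π√(7176³/398600) = 6049.7 s = 100.83 min.
Node shift per orbit = (6049.7/86164) × 360° = 25.28°.
Equatorial spacing = 25.28 × 111.2 km/° = 2810 km.
At 14° latitude, spacing = 2810 × cos(14°) = 2727 km.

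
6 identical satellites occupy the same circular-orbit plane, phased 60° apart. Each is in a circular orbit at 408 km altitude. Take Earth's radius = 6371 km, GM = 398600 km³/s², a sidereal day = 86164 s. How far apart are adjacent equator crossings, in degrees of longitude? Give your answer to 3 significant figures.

Semi-major axis a = 6371 + 408 = 6779 km. Period T = 2π√(a³/μ) = 2π√(6779³/398600) = 5554.7 s = 92.58 min.
Single-satellite node shift = (5554.7/86164) × 360° = 23.21°.
With 6 satellites evenly phased, successive equator crossings are 23.21/6 = 3.868° apart.

3.87°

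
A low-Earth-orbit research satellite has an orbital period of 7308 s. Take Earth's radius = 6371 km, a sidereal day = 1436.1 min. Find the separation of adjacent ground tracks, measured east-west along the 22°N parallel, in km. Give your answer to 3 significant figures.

Node shift per orbit = (7308.0/86166) × 360° = 30.53°.
Equatorial spacing = 30.53 × 111.2 km/° = 3395 km.
At 22° latitude, spacing = 3395 × cos(22°) = 3148 km.

3150 km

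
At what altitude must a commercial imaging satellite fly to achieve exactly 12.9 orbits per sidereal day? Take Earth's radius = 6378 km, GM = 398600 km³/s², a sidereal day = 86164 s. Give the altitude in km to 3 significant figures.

Required period T = 86164 / 12.9 = 6679.4 s.
From T = 2π√(a³/μ): a = (μ T²/4π²)^(1/3) = (398600 × 6679.4² / 4π²)^(1/3) = 7666 km.
Altitude h = a − R = 7666 − 6378 = 1288 km.

1290 km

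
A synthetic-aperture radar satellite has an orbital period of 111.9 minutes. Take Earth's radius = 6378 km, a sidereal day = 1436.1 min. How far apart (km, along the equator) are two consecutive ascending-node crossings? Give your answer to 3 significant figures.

T = 111.9 min = 6714.0 s.
During one orbit Earth rotates (6714.0 / 86166) × 360° = 28.05°.
At the equator that is 28.05° × (2π·6378/360) km/° = 28.05 × 111.3 = 3123 km.

3120 km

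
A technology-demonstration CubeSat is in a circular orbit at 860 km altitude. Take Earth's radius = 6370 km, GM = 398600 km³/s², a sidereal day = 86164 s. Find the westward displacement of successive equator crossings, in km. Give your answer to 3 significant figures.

2840 km

Semi-major axis a = 6370 + 860 = 7230 km. Period T = 2π√(a³/μ) = 2π√(7230³/398600) = 6118.1 s = 101.97 min.
During one orbit Earth rotates (6118.1 / 86164) × 360° = 25.56°.
At the equator that is 25.56° × (2π·6370/360) km/° = 25.56 × 111.2 = 2842 km.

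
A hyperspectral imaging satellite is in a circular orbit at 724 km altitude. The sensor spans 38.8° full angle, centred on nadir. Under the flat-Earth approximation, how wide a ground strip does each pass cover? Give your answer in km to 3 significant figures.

Half-angle = 38.8°/2 = 19.4°.
Swath width ≈ 2h·tan(θ/2) = 2 × 724 × tan(19.4°) = 509.9 km.

510 km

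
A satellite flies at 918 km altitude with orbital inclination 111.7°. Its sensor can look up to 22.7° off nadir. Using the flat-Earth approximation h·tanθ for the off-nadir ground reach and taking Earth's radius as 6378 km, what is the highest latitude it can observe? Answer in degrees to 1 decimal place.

71.7°

Retrograde orbit: the ground track reaches ±(180° − i) = ±(180 − 111.7) = ±68.3°.
Sensor half-swath on the ground ≈ 918·tan(22.7°) = 384 km = 3.45° of latitude.
Maximum observable latitude ≈ 68.3 + 3.45 = 71.7°.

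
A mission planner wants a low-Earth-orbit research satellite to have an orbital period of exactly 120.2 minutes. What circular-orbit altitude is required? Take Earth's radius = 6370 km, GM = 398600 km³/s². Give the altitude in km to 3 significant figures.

T = 120.2 min = 7212.0 s.
From T = 2π√(a³/μ): a = (μ T²/4π²)^(1/3) = (398600 × 7212.0² / 4π²)^(1/3) = 8068 km.
Altitude h = a − R = 8068 − 6370 = 1698 km.

1700 km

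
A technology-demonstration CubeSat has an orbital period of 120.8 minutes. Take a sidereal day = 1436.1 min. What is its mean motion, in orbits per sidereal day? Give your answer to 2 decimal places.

T = 120.8 min = 7248.0 s.
Orbits per sidereal day = 86166 / 7248.0 = 11.888.

11.89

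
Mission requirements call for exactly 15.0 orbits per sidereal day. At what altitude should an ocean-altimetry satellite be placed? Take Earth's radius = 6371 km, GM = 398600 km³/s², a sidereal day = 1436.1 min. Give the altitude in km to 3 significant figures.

561 km

Required period T = 86166 / 15.0 = 5744.4 s.
From T = 2π√(a³/μ): a = (μ T²/4π²)^(1/3) = (398600 × 5744.4² / 4π²)^(1/3) = 6932 km.
Altitude h = a − R = 6932 − 6371 = 561 km.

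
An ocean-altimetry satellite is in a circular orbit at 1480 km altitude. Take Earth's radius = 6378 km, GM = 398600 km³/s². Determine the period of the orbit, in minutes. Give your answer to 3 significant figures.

Semi-major axis a = 6378 + 1480 = 7858 km. Period T = 2π√(a³/μ) = 2π√(7858³/398600) = 6932.3 s = 115.54 min.

116 min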